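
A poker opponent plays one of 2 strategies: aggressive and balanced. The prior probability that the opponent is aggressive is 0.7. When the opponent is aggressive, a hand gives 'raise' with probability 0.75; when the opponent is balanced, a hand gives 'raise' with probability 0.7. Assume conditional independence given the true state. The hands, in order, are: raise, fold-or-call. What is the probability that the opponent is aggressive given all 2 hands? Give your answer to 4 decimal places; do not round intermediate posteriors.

0.6757

Apply Bayes' rule sequentially, carrying P(aggressive) forward.
After 'raise': P(aggressive) = 0.75·0.7000 / (0.75·0.7000 + 0.7·0.3000) ≈ 0.7143
After 'fold-or-call': P(aggressive) = 0.25·0.7143 / (0.25·0.7143 + 0.3·0.2857) ≈ 0.6757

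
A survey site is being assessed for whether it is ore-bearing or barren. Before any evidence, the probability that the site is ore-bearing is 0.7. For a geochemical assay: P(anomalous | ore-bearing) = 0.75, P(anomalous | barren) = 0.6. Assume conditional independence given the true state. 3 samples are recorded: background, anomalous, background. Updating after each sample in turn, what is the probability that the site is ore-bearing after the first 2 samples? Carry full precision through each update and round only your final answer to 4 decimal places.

0.6458

After 'background': P(ore) = 0.25·0.7000 / (0.25·0.7000 + 0.4·0.3000) ≈ 0.5932
After 'anomalous': P(ore) = 0.75·0.5932 / (0.75·0.5932 + 0.6·0.4068) ≈ 0.6458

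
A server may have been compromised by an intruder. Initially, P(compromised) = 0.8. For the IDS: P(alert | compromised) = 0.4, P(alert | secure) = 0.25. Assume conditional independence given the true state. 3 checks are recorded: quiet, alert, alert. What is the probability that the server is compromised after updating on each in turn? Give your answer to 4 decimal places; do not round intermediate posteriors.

After 'quiet': P(compromised) = 0.6·0.8000 / (0.6·0.8000 + 0.75·0.2000) ≈ 0.7619
After 'alert': P(compromised) = 0.4·0.7619 / (0.4·0.7619 + 0.25·0.2381) ≈ 0.8366
After 'alert': P(compromised) = 0.4·0.8366 / (0.4·0.8366 + 0.25·0.1634) ≈ 0.8912

0.8912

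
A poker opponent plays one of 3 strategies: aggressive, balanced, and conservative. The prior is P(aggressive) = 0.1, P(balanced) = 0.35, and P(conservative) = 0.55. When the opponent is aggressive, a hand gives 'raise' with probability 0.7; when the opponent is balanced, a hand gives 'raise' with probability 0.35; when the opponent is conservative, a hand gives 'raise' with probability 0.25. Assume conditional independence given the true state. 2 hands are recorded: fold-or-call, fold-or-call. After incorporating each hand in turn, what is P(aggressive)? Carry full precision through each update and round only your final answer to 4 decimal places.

After 'fold-or-call': normaliser = 0.3·0.1000 + 0.65·0.3500 + 0.75·0.5500; P(aggressive) ≈ 0.0448, P(balanced) ≈ 0.3396, P(conservative) ≈ 0.6157
After 'fold-or-call': normaliser = 0.3·0.0448 + 0.65·0.3396 + 0.75·0.6157; P(aggressive) ≈ 0.0193, P(balanced) ≈ 0.3172, P(conservative) ≈ 0.6635

0.0193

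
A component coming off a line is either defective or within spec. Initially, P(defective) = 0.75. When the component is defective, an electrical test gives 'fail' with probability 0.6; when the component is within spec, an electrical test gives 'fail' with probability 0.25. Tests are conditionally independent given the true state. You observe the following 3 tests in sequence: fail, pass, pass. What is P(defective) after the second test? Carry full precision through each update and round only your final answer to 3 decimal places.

0.793

After 'fail': P(defective) = 0.6·0.7500 / (0.6·0.7500 + 0.25·0.2500) ≈ 0.8780
After 'pass': P(defective) = 0.4·0.8780 / (0.4·0.8780 + 0.75·0.1220) ≈ 0.7934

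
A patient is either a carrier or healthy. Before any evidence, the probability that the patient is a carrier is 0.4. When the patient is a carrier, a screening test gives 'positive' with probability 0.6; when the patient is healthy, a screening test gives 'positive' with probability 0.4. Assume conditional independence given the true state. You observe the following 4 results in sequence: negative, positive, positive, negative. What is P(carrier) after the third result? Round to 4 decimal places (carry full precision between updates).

After 'negative': P(carrier) = 0.4·0.4000 / (0.4·0.4000 + 0.6·0.6000) ≈ 0.3077
After 'positive': P(carrier) = 0.6·0.3077 / (0.6·0.3077 + 0.4·0.6923) ≈ 0.4000
After 'positive': P(carrier) = 0.6·0.4000 / (0.6·0.4000 + 0.4·0.6000) ≈ 0.5000

0.5000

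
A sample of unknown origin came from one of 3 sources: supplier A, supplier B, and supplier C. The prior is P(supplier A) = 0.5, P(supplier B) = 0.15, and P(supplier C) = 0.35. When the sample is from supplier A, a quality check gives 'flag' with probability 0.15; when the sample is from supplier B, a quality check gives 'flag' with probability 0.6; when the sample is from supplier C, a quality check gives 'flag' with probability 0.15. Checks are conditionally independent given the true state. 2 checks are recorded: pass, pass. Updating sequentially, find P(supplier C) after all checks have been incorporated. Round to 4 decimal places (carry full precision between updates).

Apply Bayes' rule sequentially, carrying P(supplier C) forward.
After 'pass': normaliser = 0.85·0.5000 + 0.4·0.1500 + 0.85·0.3500; P(supplier A) ≈ 0.5431, P(supplier B) ≈ 0.0767, P(supplier C) ≈ 0.3802
After 'pass': normaliser = 0.85·0.5431 + 0.4·0.0767 + 0.85·0.3802; P(supplier A) ≈ 0.5661, P(supplier B) ≈ 0.0376, P(supplier C) ≈ 0.3963

0.3963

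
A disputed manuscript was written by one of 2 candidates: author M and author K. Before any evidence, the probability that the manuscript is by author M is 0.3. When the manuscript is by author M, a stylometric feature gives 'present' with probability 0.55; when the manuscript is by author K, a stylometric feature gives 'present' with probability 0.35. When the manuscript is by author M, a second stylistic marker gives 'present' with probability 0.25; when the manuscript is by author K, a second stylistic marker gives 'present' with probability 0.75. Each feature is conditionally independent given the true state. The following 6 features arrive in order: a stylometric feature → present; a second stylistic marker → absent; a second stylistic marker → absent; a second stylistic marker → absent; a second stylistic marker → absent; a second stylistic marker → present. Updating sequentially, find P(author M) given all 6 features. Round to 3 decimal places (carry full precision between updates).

After a stylometric feature='present': P(author M) = 0.55·0.3000 / (0.55·0.3000 + 0.35·0.7000) ≈ 0.4024
After a second stylistic marker='absent': P(author M) = 0.75·0.4024 / (0.75·0.4024 + 0.25·0.5976) ≈ 0.6689
After a second stylistic marker='absent': P(author M) = 0.75·0.6689 / (0.75·0.6689 + 0.25·0.3311) ≈ 0.8584
After a second stylistic marker='absent': P(author M) = 0.75·0.8584 / (0.75·0.8584 + 0.25·0.1416) ≈ 0.9479
After a second stylistic marker='absent': P(author M) = 0.75·0.9479 / (0.75·0.9479 + 0.25·0.0521) ≈ 0.9820
After a second stylistic marker='present': P(author M) = 0.25·0.9820 / (0.25·0.9820 + 0.75·0.0180) ≈ 0.9479

0.948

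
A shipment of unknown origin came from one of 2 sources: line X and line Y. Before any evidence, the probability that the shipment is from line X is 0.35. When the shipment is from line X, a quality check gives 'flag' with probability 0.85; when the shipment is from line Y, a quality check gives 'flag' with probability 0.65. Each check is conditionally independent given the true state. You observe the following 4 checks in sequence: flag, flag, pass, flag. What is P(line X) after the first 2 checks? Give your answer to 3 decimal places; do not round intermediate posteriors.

After 'flag': P(line X) = 0.85·0.3500 / (0.85·0.3500 + 0.65·0.6500) ≈ 0.4132
After 'flag': P(line X) = 0.85·0.4132 / (0.85·0.4132 + 0.65·0.5868) ≈ 0.4794

0.479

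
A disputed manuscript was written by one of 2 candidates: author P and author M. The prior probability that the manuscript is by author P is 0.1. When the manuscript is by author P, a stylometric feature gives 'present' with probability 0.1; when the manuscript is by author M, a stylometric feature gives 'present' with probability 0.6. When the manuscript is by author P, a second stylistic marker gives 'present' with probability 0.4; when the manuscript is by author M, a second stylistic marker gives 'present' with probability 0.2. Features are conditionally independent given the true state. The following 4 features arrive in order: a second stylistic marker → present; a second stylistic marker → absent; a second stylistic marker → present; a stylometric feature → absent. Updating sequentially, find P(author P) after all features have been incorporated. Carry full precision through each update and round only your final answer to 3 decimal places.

After a second stylistic marker='present': P(author P) = 0.4·0.1000 / (0.4·0.1000 + 0.2·0.9000) ≈ 0.1818
After a second stylistic marker='absent': P(author P) = 0.6·0.1818 / (0.6·0.1818 + 0.8·0.8182) ≈ 0.1429
After a second stylistic marker='present': P(author P) = 0.4·0.1429 / (0.4·0.1429 + 0.2·0.8571) ≈ 0.2500
After a stylometric feature='absent': P(author P) = 0.9·0.2500 / (0.9·0.2500 + 0.4·0.7500) ≈ 0.4286

0.429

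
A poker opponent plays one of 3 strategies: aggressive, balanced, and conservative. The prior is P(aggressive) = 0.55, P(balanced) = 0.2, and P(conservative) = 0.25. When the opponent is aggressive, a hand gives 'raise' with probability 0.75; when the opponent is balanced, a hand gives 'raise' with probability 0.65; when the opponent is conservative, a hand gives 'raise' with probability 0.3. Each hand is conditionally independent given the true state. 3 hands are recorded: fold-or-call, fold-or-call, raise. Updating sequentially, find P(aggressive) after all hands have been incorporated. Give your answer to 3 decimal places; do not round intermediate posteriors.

Each posterior becomes the prior for the next update.
After 'fold-or-call': normaliser = 0.25·0.5500 + 0.35·0.2000 + 0.7·0.2500; P(aggressive) ≈ 0.3595, P(balanced) ≈ 0.1830, P(conservative) ≈ 0.4575
After 'fold-or-call': normaliser = 0.25·0.3595 + 0.35·0.1830 + 0.7·0.4575; P(aggressive) ≈ 0.1895, P(balanced) ≈ 0.1351, P(conservative) ≈ 0.6754
After 'raise': normaliser = 0.75·0.1895 + 0.65·0.1351 + 0.3·0.6754; P(aggressive) ≈ 0.3286, P(balanced) ≈ 0.2030, P(conservative) ≈ 0.4684

0.329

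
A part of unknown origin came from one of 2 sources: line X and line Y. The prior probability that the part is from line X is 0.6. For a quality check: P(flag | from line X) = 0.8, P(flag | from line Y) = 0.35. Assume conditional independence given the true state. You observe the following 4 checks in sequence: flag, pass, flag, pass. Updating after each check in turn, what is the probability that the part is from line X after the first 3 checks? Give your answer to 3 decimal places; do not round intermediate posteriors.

After 'flag': P(line X) = 0.8·0.6000 / (0.8·0.6000 + 0.35·0.4000) ≈ 0.7742
After 'pass': P(line X) = 0.2·0.7742 / (0.2·0.7742 + 0.65·0.2258) ≈ 0.5134
After 'flag': P(line X) = 0.8·0.5134 / (0.8·0.5134 + 0.35·0.4866) ≈ 0.7069

0.707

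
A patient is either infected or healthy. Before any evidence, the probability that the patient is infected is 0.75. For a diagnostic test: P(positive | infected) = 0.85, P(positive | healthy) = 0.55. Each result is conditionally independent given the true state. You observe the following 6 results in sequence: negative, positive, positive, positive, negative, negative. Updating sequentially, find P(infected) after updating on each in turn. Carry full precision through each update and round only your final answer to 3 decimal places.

After 'negative': P(infected) = 0.15·0.7500 / (0.15·0.7500 + 0.45·0.2500) ≈ 0.5000
After 'positive': P(infected) = 0.85·0.5000 / (0.85·0.5000 + 0.55·0.5000) ≈ 0.6071
After 'positive': P(infected) = 0.85·0.6071 / (0.85·0.6071 + 0.55·0.3929) ≈ 0.7049
After 'positive': P(infected) = 0.85·0.7049 / (0.85·0.7049 + 0.55·0.2951) ≈ 0.7868
After 'negative': P(infected) = 0.15·0.7868 / (0.15·0.7868 + 0.45·0.2132) ≈ 0.5517
After 'negative': P(infected) = 0.15·0.5517 / (0.15·0.5517 + 0.45·0.4483) ≈ 0.2908

0.291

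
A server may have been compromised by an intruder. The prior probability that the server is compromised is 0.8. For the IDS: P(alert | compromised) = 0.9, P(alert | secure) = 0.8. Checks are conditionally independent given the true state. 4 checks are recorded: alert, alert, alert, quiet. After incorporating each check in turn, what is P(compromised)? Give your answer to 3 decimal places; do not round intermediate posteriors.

After 'alert': P(compromised) = 0.9·0.8000 / (0.9·0.8000 + 0.8·0.2000) ≈ 0.8182
After 'alert': P(compromised) = 0.9·0.8182 / (0.9·0.8182 + 0.8·0.1818) ≈ 0.8351
After 'alert': P(compromised) = 0.9·0.8351 / (0.9·0.8351 + 0.8·0.1649) ≈ 0.8506
After 'quiet': P(compromised) = 0.1·0.8506 / (0.1·0.8506 + 0.2·0.1494) ≈ 0.7401

0.740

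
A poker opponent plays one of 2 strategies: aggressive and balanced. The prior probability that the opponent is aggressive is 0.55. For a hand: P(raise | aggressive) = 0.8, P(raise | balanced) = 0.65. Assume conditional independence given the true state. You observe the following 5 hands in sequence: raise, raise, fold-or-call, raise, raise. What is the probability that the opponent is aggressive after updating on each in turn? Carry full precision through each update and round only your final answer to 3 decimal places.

0.616

After 'raise': P(aggressive) = 0.8·0.5500 / (0.8·0.5500 + 0.65·0.4500) ≈ 0.6007
After 'raise': P(aggressive) = 0.8·0.6007 / (0.8·0.6007 + 0.65·0.3993) ≈ 0.6493
After 'fold-or-call': P(aggressive) = 0.2·0.6493 / (0.2·0.6493 + 0.35·0.3507) ≈ 0.5141
After 'raise': P(aggressive) = 0.8·0.5141 / (0.8·0.5141 + 0.65·0.4859) ≈ 0.5656
After 'raise': P(aggressive) = 0.8·0.5656 / (0.8·0.5656 + 0.65·0.4344) ≈ 0.6158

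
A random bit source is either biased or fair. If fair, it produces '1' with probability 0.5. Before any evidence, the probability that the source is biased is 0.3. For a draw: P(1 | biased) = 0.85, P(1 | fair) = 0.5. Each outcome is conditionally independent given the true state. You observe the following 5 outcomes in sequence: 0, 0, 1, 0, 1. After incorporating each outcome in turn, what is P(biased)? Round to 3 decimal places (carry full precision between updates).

After '0': P(biased) = 0.15·0.3000 / (0.15·0.3000 + 0.5·0.7000) ≈ 0.1139
After '0': P(biased) = 0.15·0.1139 / (0.15·0.1139 + 0.5·0.8861) ≈ 0.0371
After '1': P(biased) = 0.85·0.0371 / (0.85·0.0371 + 0.5·0.9629) ≈ 0.0615
After '0': P(biased) = 0.15·0.0615 / (0.15·0.0615 + 0.5·0.9385) ≈ 0.0193
After '1': P(biased) = 0.85·0.0193 / (0.85·0.0193 + 0.5·0.9807) ≈ 0.0324

0.032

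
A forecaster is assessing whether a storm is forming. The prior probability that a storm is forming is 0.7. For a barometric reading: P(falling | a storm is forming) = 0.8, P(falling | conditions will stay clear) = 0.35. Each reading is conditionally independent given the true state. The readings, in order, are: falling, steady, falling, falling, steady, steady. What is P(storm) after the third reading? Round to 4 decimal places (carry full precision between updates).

0.7895

After 'falling': P(storm) = 0.8·0.7000 / (0.8·0.7000 + 0.35·0.3000) ≈ 0.8421
After 'steady': P(storm) = 0.2·0.8421 / (0.2·0.8421 + 0.65·0.1579) ≈ 0.6214
After 'falling': P(storm) = 0.8·0.6214 / (0.8·0.6214 + 0.35·0.3786) ≈ 0.7895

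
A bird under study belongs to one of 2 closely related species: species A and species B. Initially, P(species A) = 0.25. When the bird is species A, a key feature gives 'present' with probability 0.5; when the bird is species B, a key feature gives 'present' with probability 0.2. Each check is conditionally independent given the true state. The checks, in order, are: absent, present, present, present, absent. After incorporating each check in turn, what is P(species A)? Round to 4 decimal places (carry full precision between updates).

0.6705

Each posterior becomes the prior for the next update.
After 'absent': P(species A) = 0.5·0.2500 / (0.5·0.2500 + 0.8·0.7500) ≈ 0.1724
After 'present': P(species A) = 0.5·0.1724 / (0.5·0.1724 + 0.2·0.8276) ≈ 0.3425
After 'present': P(species A) = 0.5·0.3425 / (0.5·0.3425 + 0.2·0.6575) ≈ 0.5656
After 'present': P(species A) = 0.5·0.5656 / (0.5·0.5656 + 0.2·0.4344) ≈ 0.7650
After 'absent': P(species A) = 0.5·0.7650 / (0.5·0.7650 + 0.8·0.2350) ≈ 0.6705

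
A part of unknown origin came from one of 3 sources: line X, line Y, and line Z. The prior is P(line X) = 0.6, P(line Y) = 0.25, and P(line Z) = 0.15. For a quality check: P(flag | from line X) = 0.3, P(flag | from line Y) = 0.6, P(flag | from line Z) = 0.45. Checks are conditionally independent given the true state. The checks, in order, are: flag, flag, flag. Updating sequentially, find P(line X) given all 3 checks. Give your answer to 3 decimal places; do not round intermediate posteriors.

After 'flag': normaliser = 0.3·0.6000 + 0.6·0.2500 + 0.45·0.1500; P(line X) ≈ 0.4528, P(line Y) ≈ 0.3774, P(line Z) ≈ 0.1698
After 'flag': normaliser = 0.3·0.4528 + 0.6·0.3774 + 0.45·0.1698; P(line X) ≈ 0.3097, P(line Y) ≈ 0.5161, P(line Z) ≈ 0.1742
After 'flag': normaliser = 0.3·0.3097 + 0.6·0.5161 + 0.45·0.1742; P(line X) ≈ 0.1932, P(line Y) ≈ 0.6439, P(line Z) ≈ 0.1630

0.193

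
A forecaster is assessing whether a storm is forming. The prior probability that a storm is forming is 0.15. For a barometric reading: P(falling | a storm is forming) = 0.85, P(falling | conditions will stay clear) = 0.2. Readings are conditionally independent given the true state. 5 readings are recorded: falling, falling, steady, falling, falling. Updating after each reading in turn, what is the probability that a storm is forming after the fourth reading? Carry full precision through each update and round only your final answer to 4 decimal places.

0.7175

After 'falling': P(storm) = 0.85·0.1500 / (0.85·0.1500 + 0.2·0.8500) ≈ 0.4286
After 'falling': P(storm) = 0.85·0.4286 / (0.85·0.4286 + 0.2·0.5714) ≈ 0.7612
After 'steady': P(storm) = 0.15·0.7612 / (0.15·0.7612 + 0.8·0.2388) ≈ 0.3741
After 'falling': P(storm) = 0.85·0.3741 / (0.85·0.3741 + 0.2·0.6259) ≈ 0.7175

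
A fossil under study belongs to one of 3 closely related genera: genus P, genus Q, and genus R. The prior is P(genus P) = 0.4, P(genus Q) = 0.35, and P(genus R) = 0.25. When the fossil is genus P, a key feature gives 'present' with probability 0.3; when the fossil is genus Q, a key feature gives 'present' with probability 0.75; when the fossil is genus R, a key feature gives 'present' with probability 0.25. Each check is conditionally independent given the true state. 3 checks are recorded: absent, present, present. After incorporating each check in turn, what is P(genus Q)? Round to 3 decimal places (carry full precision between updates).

0.571

Each posterior becomes the prior for the next update.
After 'absent': normaliser = 0.7·0.4000 + 0.25·0.3500 + 0.75·0.2500; P(genus P) ≈ 0.5045, P(genus Q) ≈ 0.1577, P(genus R) ≈ 0.3378
After 'present': normaliser = 0.3·0.5045 + 0.75·0.1577 + 0.25·0.3378; P(genus P) ≈ 0.4275, P(genus Q) ≈ 0.3340, P(genus R) ≈ 0.2385
After 'present': normaliser = 0.3·0.4275 + 0.75·0.3340 + 0.25·0.2385; P(genus P) ≈ 0.2926, P(genus Q) ≈ 0.5714, P(genus R) ≈ 0.1360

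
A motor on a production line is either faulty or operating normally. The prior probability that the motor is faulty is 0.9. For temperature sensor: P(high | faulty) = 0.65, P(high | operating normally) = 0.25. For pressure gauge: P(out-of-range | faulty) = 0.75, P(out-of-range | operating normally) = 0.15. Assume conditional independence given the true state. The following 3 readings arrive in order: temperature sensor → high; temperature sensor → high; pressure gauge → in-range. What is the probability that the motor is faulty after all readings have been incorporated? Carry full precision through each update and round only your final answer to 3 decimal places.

0.947

After temperature sensor='high': P(faulty) = 0.65·0.9000 / (0.65·0.9000 + 0.25·0.1000) ≈ 0.9590
After temperature sensor='high': P(faulty) = 0.65·0.9590 / (0.65·0.9590 + 0.25·0.0410) ≈ 0.9838
After pressure gauge='in-range': P(faulty) = 0.25·0.9838 / (0.25·0.9838 + 0.85·0.0162) ≈ 0.9471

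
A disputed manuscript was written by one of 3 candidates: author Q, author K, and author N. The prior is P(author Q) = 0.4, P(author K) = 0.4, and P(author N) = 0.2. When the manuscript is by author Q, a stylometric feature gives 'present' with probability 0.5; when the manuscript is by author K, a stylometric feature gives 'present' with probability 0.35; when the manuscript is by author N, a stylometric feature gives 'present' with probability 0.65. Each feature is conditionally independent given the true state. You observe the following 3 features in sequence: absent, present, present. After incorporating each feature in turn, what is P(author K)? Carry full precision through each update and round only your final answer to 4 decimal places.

Each posterior becomes the prior for the next update.
After 'absent': normaliser = 0.5·0.4000 + 0.65·0.4000 + 0.35·0.2000; P(author Q) ≈ 0.3774, P(author K) ≈ 0.4906, P(author N) ≈ 0.1321
After 'present': normaliser = 0.5·0.3774 + 0.35·0.4906 + 0.65·0.1321; P(author Q) ≈ 0.4228, P(author K) ≈ 0.3848, P(author N) ≈ 0.1924
After 'present': normaliser = 0.5·0.4228 + 0.35·0.3848 + 0.65·0.1924; P(author Q) ≈ 0.4487, P(author K) ≈ 0.2858, P(author N) ≈ 0.2654

0.2858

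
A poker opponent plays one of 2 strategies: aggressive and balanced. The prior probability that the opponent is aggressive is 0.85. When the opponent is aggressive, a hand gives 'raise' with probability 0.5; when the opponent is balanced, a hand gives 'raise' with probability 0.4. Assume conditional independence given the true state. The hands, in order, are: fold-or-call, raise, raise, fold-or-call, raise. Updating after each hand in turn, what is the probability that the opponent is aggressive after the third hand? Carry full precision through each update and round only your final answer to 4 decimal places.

After 'fold-or-call': P(aggressive) = 0.5·0.8500 / (0.5·0.8500 + 0.6·0.1500) ≈ 0.8252
After 'raise': P(aggressive) = 0.5·0.8252 / (0.5·0.8252 + 0.4·0.1748) ≈ 0.8551
After 'raise': P(aggressive) = 0.5·0.8551 / (0.5·0.8551 + 0.4·0.1449) ≈ 0.8806

0.8806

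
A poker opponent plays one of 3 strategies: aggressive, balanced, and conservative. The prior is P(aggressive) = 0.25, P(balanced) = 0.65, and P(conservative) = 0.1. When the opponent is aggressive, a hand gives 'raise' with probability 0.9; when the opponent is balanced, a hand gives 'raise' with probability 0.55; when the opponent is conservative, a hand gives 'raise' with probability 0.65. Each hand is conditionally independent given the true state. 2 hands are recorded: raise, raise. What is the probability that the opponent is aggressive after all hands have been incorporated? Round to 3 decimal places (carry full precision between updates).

After 'raise': normaliser = 0.9·0.2500 + 0.55·0.6500 + 0.65·0.1000; P(aggressive) ≈ 0.3475, P(balanced) ≈ 0.5521, P(conservative) ≈ 0.1004
After 'raise': normaliser = 0.9·0.3475 + 0.55·0.5521 + 0.65·0.1004; P(aggressive) ≈ 0.4588, P(balanced) ≈ 0.4455, P(conservative) ≈ 0.0957

0.459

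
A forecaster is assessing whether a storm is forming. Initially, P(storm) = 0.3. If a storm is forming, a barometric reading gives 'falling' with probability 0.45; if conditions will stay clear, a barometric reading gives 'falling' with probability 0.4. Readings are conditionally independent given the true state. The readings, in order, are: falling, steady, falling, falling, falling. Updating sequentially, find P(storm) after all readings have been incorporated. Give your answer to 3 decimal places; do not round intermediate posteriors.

After 'falling': P(storm) = 0.45·0.3000 / (0.45·0.3000 + 0.4·0.7000) ≈ 0.3253
After 'steady': P(storm) = 0.55·0.3253 / (0.55·0.3253 + 0.6·0.6747) ≈ 0.3065
After 'falling': P(storm) = 0.45·0.3065 / (0.45·0.3065 + 0.4·0.6935) ≈ 0.3321
After 'falling': P(storm) = 0.45·0.3321 / (0.45·0.3321 + 0.4·0.6679) ≈ 0.3587
After 'falling': P(storm) = 0.45·0.3587 / (0.45·0.3587 + 0.4·0.6413) ≈ 0.3862

0.386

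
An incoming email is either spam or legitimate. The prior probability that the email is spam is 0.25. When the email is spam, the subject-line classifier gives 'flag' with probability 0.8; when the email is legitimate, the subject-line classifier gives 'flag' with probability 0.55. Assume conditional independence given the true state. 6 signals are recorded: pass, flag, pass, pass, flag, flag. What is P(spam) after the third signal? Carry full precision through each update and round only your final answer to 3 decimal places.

After 'pass': P(spam) = 0.2·0.2500 / (0.2·0.2500 + 0.45·0.7500) ≈ 0.1290
After 'flag': P(spam) = 0.8·0.1290 / (0.8·0.1290 + 0.55·0.8710) ≈ 0.1773
After 'pass': P(spam) = 0.2·0.1773 / (0.2·0.1773 + 0.45·0.8227) ≈ 0.0874

0.087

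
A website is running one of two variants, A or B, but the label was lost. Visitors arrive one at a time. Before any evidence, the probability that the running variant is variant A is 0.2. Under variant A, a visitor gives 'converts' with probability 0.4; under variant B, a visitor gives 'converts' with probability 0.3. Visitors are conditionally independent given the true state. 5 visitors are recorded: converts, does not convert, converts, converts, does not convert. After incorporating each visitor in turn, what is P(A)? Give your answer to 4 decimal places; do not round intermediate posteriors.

0.3033

Each posterior becomes the prior for the next update.
After 'converts': P(A) = 0.4·0.2000 / (0.4·0.2000 + 0.3·0.8000) ≈ 0.2500
After 'does not convert': P(A) = 0.6·0.2500 / (0.6·0.2500 + 0.7·0.7500) ≈ 0.2222
After 'converts': P(A) = 0.4·0.2222 / (0.4·0.2222 + 0.3·0.7778) ≈ 0.2759
After 'converts': P(A) = 0.4·0.2759 / (0.4·0.2759 + 0.3·0.7241) ≈ 0.3368
After 'does not convert': P(A) = 0.6·0.3368 / (0.6·0.3368 + 0.7·0.6632) ≈ 0.3033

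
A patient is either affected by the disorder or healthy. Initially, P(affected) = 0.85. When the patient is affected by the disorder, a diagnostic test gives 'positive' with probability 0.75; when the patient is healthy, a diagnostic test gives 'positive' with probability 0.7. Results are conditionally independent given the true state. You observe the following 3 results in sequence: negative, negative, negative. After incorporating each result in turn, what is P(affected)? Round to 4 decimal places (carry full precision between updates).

0.7663

After 'negative': P(affected) = 0.25·0.8500 / (0.25·0.8500 + 0.3·0.1500) ≈ 0.8252
After 'negative': P(affected) = 0.25·0.8252 / (0.25·0.8252 + 0.3·0.1748) ≈ 0.7974
After 'negative': P(affected) = 0.25·0.7974 / (0.25·0.7974 + 0.3·0.2026) ≈ 0.7663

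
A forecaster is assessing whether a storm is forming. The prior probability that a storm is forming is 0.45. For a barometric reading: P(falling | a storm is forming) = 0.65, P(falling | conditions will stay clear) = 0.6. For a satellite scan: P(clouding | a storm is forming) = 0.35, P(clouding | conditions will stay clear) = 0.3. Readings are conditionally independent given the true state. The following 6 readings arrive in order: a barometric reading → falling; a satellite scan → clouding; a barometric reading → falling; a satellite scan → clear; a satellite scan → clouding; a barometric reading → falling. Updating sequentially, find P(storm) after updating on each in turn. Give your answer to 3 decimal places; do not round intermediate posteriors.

0.568

After a barometric reading='falling': P(storm) = 0.65·0.4500 / (0.65·0.4500 + 0.6·0.5500) ≈ 0.4699
After a satellite scan='clouding': P(storm) = 0.35·0.4699 / (0.35·0.4699 + 0.3·0.5301) ≈ 0.5084
After a barometric reading='falling': P(storm) = 0.65·0.5084 / (0.65·0.5084 + 0.6·0.4916) ≈ 0.5284
After a satellite scan='clear': P(storm) = 0.65·0.5284 / (0.65·0.5284 + 0.7·0.4716) ≈ 0.5099
After a satellite scan='clouding': P(storm) = 0.35·0.5099 / (0.35·0.5099 + 0.3·0.4901) ≈ 0.5483
After a barometric reading='falling': P(storm) = 0.65·0.5483 / (0.65·0.5483 + 0.6·0.4517) ≈ 0.5680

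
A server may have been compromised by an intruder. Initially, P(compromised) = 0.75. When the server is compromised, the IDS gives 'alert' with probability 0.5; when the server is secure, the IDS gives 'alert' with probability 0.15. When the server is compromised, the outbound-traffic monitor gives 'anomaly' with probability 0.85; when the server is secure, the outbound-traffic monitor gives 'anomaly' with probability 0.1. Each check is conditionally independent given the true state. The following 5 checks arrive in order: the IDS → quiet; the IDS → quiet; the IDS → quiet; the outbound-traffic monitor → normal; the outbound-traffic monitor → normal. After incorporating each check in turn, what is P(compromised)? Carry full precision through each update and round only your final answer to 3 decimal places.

0.017

After the IDS='quiet': P(compromised) = 0.5·0.7500 / (0.5·0.7500 + 0.85·0.2500) ≈ 0.6383
After the IDS='quiet': P(compromised) = 0.5·0.6383 / (0.5·0.6383 + 0.85·0.3617) ≈ 0.5093
After the IDS='quiet': P(compromised) = 0.5·0.5093 / (0.5·0.5093 + 0.85·0.4907) ≈ 0.3791
After the outbound-traffic monitor='normal': P(compromised) = 0.15·0.3791 / (0.15·0.3791 + 0.9·0.6209) ≈ 0.0924
After the outbound-traffic monitor='normal': P(compromised) = 0.15·0.0924 / (0.15·0.0924 + 0.9·0.9076) ≈ 0.0167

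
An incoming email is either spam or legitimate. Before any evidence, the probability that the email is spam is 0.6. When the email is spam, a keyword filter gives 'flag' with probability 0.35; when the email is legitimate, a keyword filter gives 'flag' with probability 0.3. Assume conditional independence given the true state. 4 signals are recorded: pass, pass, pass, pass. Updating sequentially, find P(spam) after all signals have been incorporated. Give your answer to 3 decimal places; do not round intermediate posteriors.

0.527

After 'pass': P(spam) = 0.65·0.6000 / (0.65·0.6000 + 0.7·0.4000) ≈ 0.5821
After 'pass': P(spam) = 0.65·0.5821 / (0.65·0.5821 + 0.7·0.4179) ≈ 0.5640
After 'pass': P(spam) = 0.65·0.5640 / (0.65·0.5640 + 0.7·0.4360) ≈ 0.5457
After 'pass': P(spam) = 0.65·0.5457 / (0.65·0.5457 + 0.7·0.4543) ≈ 0.5272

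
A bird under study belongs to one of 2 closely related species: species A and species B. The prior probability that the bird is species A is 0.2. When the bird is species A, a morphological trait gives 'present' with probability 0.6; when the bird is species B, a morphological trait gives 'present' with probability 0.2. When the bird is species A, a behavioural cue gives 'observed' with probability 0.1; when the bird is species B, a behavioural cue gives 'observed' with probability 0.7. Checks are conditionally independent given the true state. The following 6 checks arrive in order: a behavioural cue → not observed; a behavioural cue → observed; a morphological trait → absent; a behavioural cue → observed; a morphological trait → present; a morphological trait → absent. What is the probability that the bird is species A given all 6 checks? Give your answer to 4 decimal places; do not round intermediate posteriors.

0.0113

Each posterior becomes the prior for the next update.
After a behavioural cue='not observed': P(species A) = 0.9·0.2000 / (0.9·0.2000 + 0.3·0.8000) ≈ 0.4286
After a behavioural cue='observed': P(species A) = 0.1·0.4286 / (0.1·0.4286 + 0.7·0.5714) ≈ 0.0968
After a morphological trait='absent': P(species A) = 0.4·0.0968 / (0.4·0.0968 + 0.8·0.9032) ≈ 0.0508
After a behavioural cue='observed': P(species A) = 0.1·0.0508 / (0.1·0.0508 + 0.7·0.9492) ≈ 0.0076
After a morphological trait='present': P(species A) = 0.6·0.0076 / (0.6·0.0076 + 0.2·0.9924) ≈ 0.0224
After a morphological trait='absent': P(species A) = 0.4·0.0224 / (0.4·0.0224 + 0.8·0.9776) ≈ 0.0113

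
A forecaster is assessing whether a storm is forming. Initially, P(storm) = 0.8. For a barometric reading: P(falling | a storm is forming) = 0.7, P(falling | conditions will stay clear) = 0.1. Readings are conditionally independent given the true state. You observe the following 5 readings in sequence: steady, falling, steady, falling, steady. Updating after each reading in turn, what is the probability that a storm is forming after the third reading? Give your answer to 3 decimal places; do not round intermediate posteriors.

0.757

Each posterior becomes the prior for the next update.
After 'steady': P(storm) = 0.3·0.8000 / (0.3·0.8000 + 0.9·0.2000) ≈ 0.5714
After 'falling': P(storm) = 0.7·0.5714 / (0.7·0.5714 + 0.1·0.4286) ≈ 0.9032
After 'steady': P(storm) = 0.3·0.9032 / (0.3·0.9032 + 0.9·0.0968) ≈ 0.7568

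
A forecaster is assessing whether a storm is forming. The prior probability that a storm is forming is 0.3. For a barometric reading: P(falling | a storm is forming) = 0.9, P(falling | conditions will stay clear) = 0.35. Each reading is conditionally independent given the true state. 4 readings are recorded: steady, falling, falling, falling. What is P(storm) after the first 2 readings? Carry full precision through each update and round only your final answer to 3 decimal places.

After 'steady': P(storm) = 0.1·0.3000 / (0.1·0.3000 + 0.65·0.7000) ≈ 0.0619
After 'falling': P(storm) = 0.9·0.0619 / (0.9·0.0619 + 0.35·0.9381) ≈ 0.1450

0.145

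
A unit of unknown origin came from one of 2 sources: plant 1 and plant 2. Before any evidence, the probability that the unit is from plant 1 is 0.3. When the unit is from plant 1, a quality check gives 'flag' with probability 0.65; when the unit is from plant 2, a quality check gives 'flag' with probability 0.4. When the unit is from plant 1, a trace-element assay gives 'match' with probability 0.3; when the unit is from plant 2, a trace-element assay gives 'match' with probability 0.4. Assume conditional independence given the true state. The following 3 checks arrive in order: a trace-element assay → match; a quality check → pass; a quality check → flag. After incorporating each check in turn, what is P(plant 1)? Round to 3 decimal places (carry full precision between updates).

After a trace-element assay='match': P(plant 1) = 0.3·0.3000 / (0.3·0.3000 + 0.4·0.7000) ≈ 0.2432
After a quality check='pass': P(plant 1) = 0.35·0.2432 / (0.35·0.2432 + 0.6·0.7568) ≈ 0.1579
After a quality check='flag': P(plant 1) = 0.65·0.1579 / (0.65·0.1579 + 0.4·0.8421) ≈ 0.2335

0.234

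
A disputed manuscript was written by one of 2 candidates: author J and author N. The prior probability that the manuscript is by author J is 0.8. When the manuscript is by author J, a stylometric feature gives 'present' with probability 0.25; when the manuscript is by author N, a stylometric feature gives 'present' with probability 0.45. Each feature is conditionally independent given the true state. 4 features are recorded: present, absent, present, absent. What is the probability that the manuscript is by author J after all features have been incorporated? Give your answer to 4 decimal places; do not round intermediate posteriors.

After 'present': P(author J) = 0.25·0.8000 / (0.25·0.8000 + 0.45·0.2000) ≈ 0.6897
After 'absent': P(author J) = 0.75·0.6897 / (0.75·0.6897 + 0.55·0.3103) ≈ 0.7519
After 'present': P(author J) = 0.25·0.7519 / (0.25·0.7519 + 0.45·0.2481) ≈ 0.6274
After 'absent': P(author J) = 0.75·0.6274 / (0.75·0.6274 + 0.55·0.3726) ≈ 0.6966

0.6966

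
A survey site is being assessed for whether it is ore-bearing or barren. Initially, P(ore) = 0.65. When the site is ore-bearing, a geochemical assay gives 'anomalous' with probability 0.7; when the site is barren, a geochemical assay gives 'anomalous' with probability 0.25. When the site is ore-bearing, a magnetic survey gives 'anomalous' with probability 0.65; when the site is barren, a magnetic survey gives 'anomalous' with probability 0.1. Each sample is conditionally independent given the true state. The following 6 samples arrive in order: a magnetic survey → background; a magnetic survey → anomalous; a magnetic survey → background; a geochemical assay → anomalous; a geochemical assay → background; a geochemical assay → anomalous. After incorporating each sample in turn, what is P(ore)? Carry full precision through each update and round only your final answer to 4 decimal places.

0.8513

After a magnetic survey='background': P(ore) = 0.35·0.6500 / (0.35·0.6500 + 0.9·0.3500) ≈ 0.4194
After a magnetic survey='anomalous': P(ore) = 0.65·0.4194 / (0.65·0.4194 + 0.1·0.5806) ≈ 0.8244
After a magnetic survey='background': P(ore) = 0.35·0.8244 / (0.35·0.8244 + 0.9·0.1756) ≈ 0.6461
After a geochemical assay='anomalous': P(ore) = 0.7·0.6461 / (0.7·0.6461 + 0.25·0.3539) ≈ 0.8364
After a geochemical assay='background': P(ore) = 0.3·0.8364 / (0.3·0.8364 + 0.75·0.1636) ≈ 0.6716
After a geochemical assay='anomalous': P(ore) = 0.7·0.6716 / (0.7·0.6716 + 0.25·0.3284) ≈ 0.8513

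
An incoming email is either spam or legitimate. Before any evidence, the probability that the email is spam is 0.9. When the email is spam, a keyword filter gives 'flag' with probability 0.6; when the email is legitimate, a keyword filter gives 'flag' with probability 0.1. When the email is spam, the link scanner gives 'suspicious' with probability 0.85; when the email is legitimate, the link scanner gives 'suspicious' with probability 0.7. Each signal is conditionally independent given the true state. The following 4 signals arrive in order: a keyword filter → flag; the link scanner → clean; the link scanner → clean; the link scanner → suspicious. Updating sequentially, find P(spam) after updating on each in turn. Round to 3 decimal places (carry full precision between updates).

After a keyword filter='flag': P(spam) = 0.6·0.9000 / (0.6·0.9000 + 0.1·0.1000) ≈ 0.9818
After the link scanner='clean': P(spam) = 0.15·0.9818 / (0.15·0.9818 + 0.3·0.0182) ≈ 0.9643
After the link scanner='clean': P(spam) = 0.15·0.9643 / (0.15·0.9643 + 0.3·0.0357) ≈ 0.9310
After the link scanner='suspicious': P(spam) = 0.85·0.9310 / (0.85·0.9310 + 0.7·0.0690) ≈ 0.9425

0.943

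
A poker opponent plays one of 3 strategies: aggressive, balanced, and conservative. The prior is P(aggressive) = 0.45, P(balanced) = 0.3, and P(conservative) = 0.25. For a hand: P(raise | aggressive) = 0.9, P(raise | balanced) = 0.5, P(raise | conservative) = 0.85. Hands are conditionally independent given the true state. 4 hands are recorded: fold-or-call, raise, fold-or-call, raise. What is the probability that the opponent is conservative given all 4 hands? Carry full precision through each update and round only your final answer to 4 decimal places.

After 'fold-or-call': normaliser = 0.1·0.4500 + 0.5·0.3000 + 0.15·0.2500; P(aggressive) ≈ 0.1935, P(balanced) ≈ 0.6452, P(conservative) ≈ 0.1613
After 'raise': normaliser = 0.9·0.1935 + 0.5·0.6452 + 0.85·0.1613; P(aggressive) ≈ 0.2748, P(balanced) ≈ 0.5089, P(conservative) ≈ 0.2163
After 'fold-or-call': normaliser = 0.1·0.2748 + 0.5·0.5089 + 0.15·0.2163; P(aggressive) ≈ 0.0874, P(balanced) ≈ 0.8094, P(conservative) ≈ 0.1032
After 'raise': normaliser = 0.9·0.0874 + 0.5·0.8094 + 0.85·0.1032; P(aggressive) ≈ 0.1378, P(balanced) ≈ 0.7086, P(conservative) ≈ 0.1536

0.1536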